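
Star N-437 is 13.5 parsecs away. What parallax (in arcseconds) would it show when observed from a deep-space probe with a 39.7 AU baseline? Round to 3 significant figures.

p (arcsec) = B (AU) / d (pc).
p = 39.7 / 13.5 = 2.9407 arcsec.

2.94 arcsec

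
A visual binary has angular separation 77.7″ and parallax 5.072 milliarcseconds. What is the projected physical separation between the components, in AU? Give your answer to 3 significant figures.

d = 1/p = 1/0.005072″ = 197.16 pc.
At distance d (pc), an angle of θ arcsec spans θ·d AU: s = 77.7 × 197.16 = 15319 AU.

15300 AU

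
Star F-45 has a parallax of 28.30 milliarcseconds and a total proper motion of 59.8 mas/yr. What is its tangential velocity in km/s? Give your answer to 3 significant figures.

d = 1/p = 1/0.02830″ = 35.336 pc.
μ = 59.8 mas/yr = 0.0598 ″/yr.
v_t = 4.74 × μ × d = 4.74 × 0.0598 × 35.336 = 10.016 km/s.

10.0 km/s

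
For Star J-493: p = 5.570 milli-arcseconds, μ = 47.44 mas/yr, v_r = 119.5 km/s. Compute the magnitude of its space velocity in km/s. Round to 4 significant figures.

d = 1/p = 1/0.005570″ = 179.53 pc.
μ = 47.44 mas/yr = 0.04744 ″/yr.
v_t = 4.740 μ d = 4.740 × 0.04744 × 179.53 = 40.37 km/s.
v = √(v_r² + v_t²) = √(119.5² + 40.37²) = √15910 = 126.13 km/s.

126.1 km/s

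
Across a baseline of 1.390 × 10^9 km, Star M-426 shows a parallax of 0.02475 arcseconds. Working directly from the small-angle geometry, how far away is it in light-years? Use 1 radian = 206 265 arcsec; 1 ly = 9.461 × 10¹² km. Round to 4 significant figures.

1224 ly

θ = 0.02475″ = 0.02475/206265 = 1.1999 × 10^-7 rad.
d = B/θ = (1.390 × 10^9) / (1.1999 × 10^-7) = 1.1584 × 10^16 km = (1.1584 × 10^16) / (9.461 × 10^12) ly = 1224.4 ly.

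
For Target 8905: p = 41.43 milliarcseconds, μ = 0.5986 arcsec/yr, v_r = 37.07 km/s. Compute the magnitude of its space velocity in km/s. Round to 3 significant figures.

d = 1/p = 1/0.04143″ = 24.137 pc.
v_t = 4.740 μ d = 4.740 × 0.5986 × 24.137 = 68.485 km/s.
v = √(v_r² + v_t²) = √(37.07² + 68.485²) = √6064.38 = 77.874 km/s.

77.9 km/s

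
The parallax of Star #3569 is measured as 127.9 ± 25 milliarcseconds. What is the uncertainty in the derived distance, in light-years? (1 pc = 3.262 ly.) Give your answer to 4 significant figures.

4.985 ly

d = 1/p, so σ_d = σ_p / p².
σ_d = 0.0250 / (0.1279)² = 0.0250 / 0.016358 = 1.5283 pc = 1.5283 × 3.262 ly = 4.9853 ly.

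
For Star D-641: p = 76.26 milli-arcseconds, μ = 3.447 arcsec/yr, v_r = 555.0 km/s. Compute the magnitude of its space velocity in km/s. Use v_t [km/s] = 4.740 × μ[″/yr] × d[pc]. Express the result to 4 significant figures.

d = 1/p = 1/0.07626″ = 13.113 pc.
v_t = 4.740 μ d = 4.740 × 3.447 × 13.113 = 214.25 km/s.
v = √(v_r² + v_t²) = √(555.0² + 214.25²) = √353928 = 594.92 km/s.

594.9 km/s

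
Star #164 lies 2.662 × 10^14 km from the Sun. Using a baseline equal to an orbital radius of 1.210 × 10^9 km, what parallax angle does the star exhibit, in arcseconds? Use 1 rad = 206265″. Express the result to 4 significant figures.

0.9376 arcsec

θ ≈ B/d = (1.210 × 10^9) / (2.662 × 10^14) = 4.5455 × 10^-6 rad.
In arcseconds: 4.5455 × 10^-6 × 206265 = 0.93758″.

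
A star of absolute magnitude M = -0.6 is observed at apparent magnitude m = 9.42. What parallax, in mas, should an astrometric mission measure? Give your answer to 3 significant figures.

m − M = 9.42 − (-0.6) = 10.02.
d = 10^((m−M)/5 + 1) = 10^3.004 = 1009.3 pc.
p = 1/d = 1/1009.3 = 0.00099079 arcsec = 0.99079 mas.

0.991 mas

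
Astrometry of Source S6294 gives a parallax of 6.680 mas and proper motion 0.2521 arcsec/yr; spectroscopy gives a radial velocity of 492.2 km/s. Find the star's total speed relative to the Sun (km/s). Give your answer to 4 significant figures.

523.7 km/s

d = 1/p = 1/0.006680″ = 149.7 pc.
v_t = 4.740 μ d = 4.740 × 0.2521 × 149.7 = 178.88 km/s.
v = √(v_r² + v_t²) = √(492.2² + 178.88²) = √274259 = 523.7 km/s.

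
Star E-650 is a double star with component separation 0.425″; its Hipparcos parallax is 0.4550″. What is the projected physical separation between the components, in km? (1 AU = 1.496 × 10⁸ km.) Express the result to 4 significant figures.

1.397 × 10^8 km

d = 1/p = 1/0.4550″ = 2.1978 pc.
At distance d (pc), an angle of θ arcsec spans θ·d AU: s = 0.425 × 2.1978 = 0.93407 AU.
= 0.93407 × 1.496 × 10⁸ km = 1.3974 × 10^8 km.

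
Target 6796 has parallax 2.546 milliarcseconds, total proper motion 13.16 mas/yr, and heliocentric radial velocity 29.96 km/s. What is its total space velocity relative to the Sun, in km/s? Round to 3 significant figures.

38.7 km/s

d = 1/p = 1/0.002546″ = 392.77 pc.
μ = 13.16 mas/yr = 0.01316 ″/yr.
v_t = 4.740 μ d = 4.740 × 0.01316 × 392.77 = 24.5 km/s.
v = √(v_r² + v_t²) = √(29.96² + 24.5²) = √1497.85 = 38.702 km/s.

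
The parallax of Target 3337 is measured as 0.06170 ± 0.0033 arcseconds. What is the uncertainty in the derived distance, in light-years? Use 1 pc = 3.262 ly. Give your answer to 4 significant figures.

d = 1/p, so σ_d = σ_p / p².
σ_d = 0.00330 / (0.06170)² = 0.00330 / 0.0038069 = 0.86685 pc = 0.86685 × 3.262 ly = 2.8277 ly.

2.828 ly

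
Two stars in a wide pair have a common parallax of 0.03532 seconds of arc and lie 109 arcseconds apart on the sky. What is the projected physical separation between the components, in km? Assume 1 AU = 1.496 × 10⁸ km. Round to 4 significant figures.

d = 1/p = 1/0.03532″ = 28.313 pc.
At distance d (pc), an angle of θ arcsec spans θ·d AU: s = 109 × 28.313 = 3086.1 AU.
= 3086.1 × 1.496 × 10⁸ km = 4.6168 × 10^11 km.

4.617 × 10^11 km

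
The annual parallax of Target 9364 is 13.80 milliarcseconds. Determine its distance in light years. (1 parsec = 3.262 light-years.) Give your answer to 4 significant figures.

p = 13.80 milliarcseconds = 0.01380 arcsec.
d = 1/p = 1/0.01380 = 72.464 pc.
In light-years: 72.464 × 3.262 = 236.38 ly.

236.4 light years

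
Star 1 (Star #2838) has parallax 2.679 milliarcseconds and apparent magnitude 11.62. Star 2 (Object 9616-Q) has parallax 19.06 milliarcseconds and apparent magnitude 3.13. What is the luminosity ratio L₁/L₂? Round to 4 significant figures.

L₁/L₂ = 0.02034

d₁ = 1/p₁ = 1/0.002679″ = 373.27 pc; d₂ = 1/p₂ = 1/0.01906″ = 52.466 pc.
M₁ = m₁ − 5 log₁₀ d₁ + 5 = 11.62 − 12.8601 + 5 = 3.7599.
M₂ = 3.13 − 8.5994 + 5 = -0.4694.
L₁/L₂ = 10^(0.4(M₂ − M₁)) = 10^(0.4 × (-4.2293)) = 10^(-1.69172) = 0.020337.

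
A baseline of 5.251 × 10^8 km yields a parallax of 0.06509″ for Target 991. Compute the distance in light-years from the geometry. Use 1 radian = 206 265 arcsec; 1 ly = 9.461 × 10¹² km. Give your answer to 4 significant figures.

θ = 0.06509″ = 0.06509/206265 = 3.1556 × 10^-7 rad.
d = B/θ = (5.251 × 10^8) / (3.1556 × 10^-7) = 1.6640 × 10^15 km = (1.6640 × 10^15) / (9.461 × 10^12) ly = 175.88 ly.

175.9 ly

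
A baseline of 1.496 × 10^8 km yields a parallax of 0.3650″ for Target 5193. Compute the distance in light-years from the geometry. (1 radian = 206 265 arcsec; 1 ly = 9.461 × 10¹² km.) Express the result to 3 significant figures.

8.94 ly

θ = 0.3650″ = 0.3650/206265 = 1.7696 × 10^-6 rad.
d = B/θ = (1.496 × 10^8) / (1.7696 × 10^-6) = 8.4539 × 10^13 km = (8.4539 × 10^13) / (9.461 × 10^12) ly = 8.9355 ly.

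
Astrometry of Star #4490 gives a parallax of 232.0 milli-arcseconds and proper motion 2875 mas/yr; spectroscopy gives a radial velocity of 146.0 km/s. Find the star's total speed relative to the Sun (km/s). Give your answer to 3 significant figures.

157 km/s

d = 1/p = 1/0.2320″ = 4.3103 pc.
μ = 2875 mas/yr = 2.875 ″/yr.
v_t = 4.740 μ d = 4.740 × 2.875 × 4.3103 = 58.739 km/s.
v = √(v_r² + v_t²) = √(146.0² + 58.739²) = √24766.3 = 157.37 km/s.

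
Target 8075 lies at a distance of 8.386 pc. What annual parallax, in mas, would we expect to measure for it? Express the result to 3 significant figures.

p = 1/d = 1/8.386 = 0.11925 arcsec.
= 0.11925 × 1000 = 119.25 mas.

119 mas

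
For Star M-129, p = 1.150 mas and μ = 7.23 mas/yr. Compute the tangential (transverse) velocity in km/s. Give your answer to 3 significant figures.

29.8 km/s

d = 1/p = 1/0.001150″ = 869.57 pc.
μ = 7.23 mas/yr = 0.00723 ″/yr.
v_t = 4.74 × μ × d = 4.74 × 0.00723 × 869.57 = 29.8 km/s.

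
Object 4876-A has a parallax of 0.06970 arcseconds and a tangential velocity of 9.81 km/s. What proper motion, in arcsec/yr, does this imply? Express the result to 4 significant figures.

d = 1/p = 1/0.06970″ = 14.347 pc.
μ = v_t / (4.74 d) = 9.81 / (4.74 × 14.347) = 9.81 / 68.005 = 0.14425 ″/yr.

0.1443 arcsec/yr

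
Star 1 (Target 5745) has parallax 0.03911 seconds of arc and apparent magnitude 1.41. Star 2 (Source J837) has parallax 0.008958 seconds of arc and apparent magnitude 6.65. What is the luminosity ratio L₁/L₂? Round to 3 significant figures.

d₁ = 1/p₁ = 1/0.03911″ = 25.569 pc; d₂ = 1/p₂ = 1/0.008958″ = 111.63 pc.
M₁ = m₁ − 5 log₁₀ d₁ + 5 = 1.41 − 7.0386 + 5 = -0.6286.
M₂ = 6.65 − 10.2389 + 5 = 1.4111.
L₁/L₂ = 10^(0.4(M₂ − M₁)) = 10^(0.4 × 2.0397) = 10^0.81588 = 6.5446.

L₁/L₂ = 6.54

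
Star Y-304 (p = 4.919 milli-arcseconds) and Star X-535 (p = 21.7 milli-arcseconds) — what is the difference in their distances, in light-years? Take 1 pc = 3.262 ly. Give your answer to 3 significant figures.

d_A = 1/0.004919″ = 203.29 pc; d_B = 1/0.02170″ = 46.083 pc.
|d_B − d_A| = |46.083 − 203.29| = 157.21 pc = 157.21 × 3.262 ly = 512.82 ly.

513 ly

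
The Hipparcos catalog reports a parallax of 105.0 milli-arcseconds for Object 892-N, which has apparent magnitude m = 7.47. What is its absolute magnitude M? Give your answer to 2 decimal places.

M = 7.58

d = 1/p = 1/0.1050″ = 9.5238 pc.
m − M = 5 log₁₀(9.5238) − 5 = 4.8941 − 5 = -0.1059.
M = m − (m − M) = 7.47 − (-0.1059) = 7.58.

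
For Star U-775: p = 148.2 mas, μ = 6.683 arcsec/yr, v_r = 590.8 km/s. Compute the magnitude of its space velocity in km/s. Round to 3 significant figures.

628 km/s

d = 1/p = 1/0.1482″ = 6.7476 pc.
v_t = 4.740 μ d = 4.740 × 6.683 × 6.7476 = 213.75 km/s.
v = √(v_r² + v_t²) = √(590.8² + 213.75²) = √394734 = 628.28 km/s.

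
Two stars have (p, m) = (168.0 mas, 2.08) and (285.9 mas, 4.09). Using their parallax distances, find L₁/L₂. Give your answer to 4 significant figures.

L₁/L₂ = 18.44

d₁ = 1/p₁ = 1/0.1680″ = 5.9524 pc; d₂ = 1/p₂ = 1/0.2859″ = 3.4977 pc.
M₁ = m₁ − 5 log₁₀ d₁ + 5 = 2.08 − 3.8735 + 5 = 3.2065.
M₂ = 4.09 − 2.7189 + 5 = 6.3711.
L₁/L₂ = 10^(0.4(M₂ − M₁)) = 10^(0.4 × 3.1646) = 10^1.26584 = 18.443.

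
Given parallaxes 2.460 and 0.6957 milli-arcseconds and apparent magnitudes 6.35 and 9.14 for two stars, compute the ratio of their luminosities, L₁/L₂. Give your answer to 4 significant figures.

d₁ = 1/p₁ = 1/0.002460″ = 406.5 pc; d₂ = 1/p₂ = 1/0.0006957″ = 1437.4 pc.
M₁ = m₁ − 5 log₁₀ d₁ + 5 = 6.35 − 13.0453 + 5 = -1.6953.
M₂ = 9.14 − 15.7879 + 5 = -1.6479.
L₁/L₂ = 10^(0.4(M₂ − M₁)) = 10^(0.4 × 0.0474) = 10^0.01896 = 1.0446.

L₁/L₂ = 1.045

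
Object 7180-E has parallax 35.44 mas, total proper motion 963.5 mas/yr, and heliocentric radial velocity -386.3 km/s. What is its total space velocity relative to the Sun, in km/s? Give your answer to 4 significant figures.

d = 1/p = 1/0.03544″ = 28.217 pc.
μ = 963.5 mas/yr = 0.9635 ″/yr.
v_t = 4.740 μ d = 4.740 × 0.9635 × 28.217 = 128.87 km/s.
v = √(v_r² + v_t²) = √((-386.3)² + 128.87²) = √165835 = 407.23 km/s.

407.2 km/s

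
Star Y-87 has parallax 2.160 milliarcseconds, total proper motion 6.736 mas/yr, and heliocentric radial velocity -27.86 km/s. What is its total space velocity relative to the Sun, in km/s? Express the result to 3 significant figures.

31.5 km/s

d = 1/p = 1/0.002160″ = 462.96 pc.
μ = 6.736 mas/yr = 0.006736 ″/yr.
v_t = 4.740 μ d = 4.740 × 0.006736 × 462.96 = 14.782 km/s.
v = √(v_r² + v_t²) = √((-27.86)² + 14.782²) = √994.687 = 31.539 km/s.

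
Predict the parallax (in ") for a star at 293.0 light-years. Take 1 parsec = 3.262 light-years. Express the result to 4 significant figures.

d = 293.0 ly ÷ 3.262 = 89.822 pc.
p = 1/d = 1/89.822 = 0.011133 arcsec.

0.01113 "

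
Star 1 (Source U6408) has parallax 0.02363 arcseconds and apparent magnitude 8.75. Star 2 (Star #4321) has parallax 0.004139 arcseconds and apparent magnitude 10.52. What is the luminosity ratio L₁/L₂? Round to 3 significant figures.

d₁ = 1/p₁ = 1/0.02363″ = 42.319 pc; d₂ = 1/p₂ = 1/0.004139″ = 241.6 pc.
M₁ = m₁ − 5 log₁₀ d₁ + 5 = 8.75 − 8.1327 + 5 = 5.6173.
M₂ = 10.52 − 11.9155 + 5 = 3.6045.
L₁/L₂ = 10^(0.4(M₂ − M₁)) = 10^(0.4 × (-2.0128)) = 10^(-0.80512) = 0.15663.

L₁/L₂ = 0.157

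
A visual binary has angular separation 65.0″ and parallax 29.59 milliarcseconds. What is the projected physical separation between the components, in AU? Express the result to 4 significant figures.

2197 AU

d = 1/p = 1/0.02959″ = 33.795 pc.
At distance d (pc), an angle of θ arcsec spans θ·d AU: s = 65.0 × 33.795 = 2196.7 AU.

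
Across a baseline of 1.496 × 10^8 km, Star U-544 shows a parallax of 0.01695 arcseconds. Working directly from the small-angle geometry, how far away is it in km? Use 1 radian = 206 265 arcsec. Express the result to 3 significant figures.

θ = 0.01695″ = 0.01695/206265 = 8.2176 × 10^-8 rad.
d = B/θ = (1.496 × 10^8) / (8.2176 × 10^-8) = 1.8205 × 10^15 km.

1.82 × 10^15 km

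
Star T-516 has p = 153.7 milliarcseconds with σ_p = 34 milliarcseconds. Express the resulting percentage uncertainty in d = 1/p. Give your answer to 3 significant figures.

22.1%

For d = 1/p, |σ_d/d| = |σ_p/p|.
σ_p/p = 34 / 153.7 = 0.22121 = 22.121%.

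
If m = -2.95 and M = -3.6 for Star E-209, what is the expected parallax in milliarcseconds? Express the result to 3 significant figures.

74.1 mas

m − M = -2.95 − (-3.6) = 0.65.
d = 10^((m−M)/5 + 1) = 10^1.130 = 13.49 pc.
p = 1/d = 1/13.49 = 0.074129 arcsec = 74.129 mas.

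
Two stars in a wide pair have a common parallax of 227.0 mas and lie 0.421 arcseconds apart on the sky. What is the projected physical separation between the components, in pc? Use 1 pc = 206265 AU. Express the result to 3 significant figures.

8.99 × 10^-6 pc

d = 1/p = 1/0.2270″ = 4.4053 pc.
At distance d (pc), an angle of θ arcsec spans θ·d AU: s = 0.421 × 4.4053 = 1.8546 AU.
= 1.8546 / 206265 = 8.9913 × 10^-6 pc.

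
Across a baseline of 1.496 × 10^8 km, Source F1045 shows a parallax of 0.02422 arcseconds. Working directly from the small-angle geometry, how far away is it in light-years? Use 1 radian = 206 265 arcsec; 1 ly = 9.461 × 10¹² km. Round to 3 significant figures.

θ = 0.02422″ = 0.02422/206265 = 1.1742 × 10^-7 rad.
d = B/θ = (1.496 × 10^8) / (1.1742 × 10^-7) = 1.2741 × 10^15 km = (1.2741 × 10^15) / (9.461 × 10^12) ly = 134.67 ly.

135 ly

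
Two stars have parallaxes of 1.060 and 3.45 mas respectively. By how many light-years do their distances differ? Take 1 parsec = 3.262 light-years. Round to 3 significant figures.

d_A = 1/0.001060″ = 943.4 pc; d_B = 1/0.003450″ = 289.86 pc.
|d_B − d_A| = |289.86 − 943.4| = 653.54 pc = 653.54 × 3.262 ly = 2131.8 ly.

2130 ly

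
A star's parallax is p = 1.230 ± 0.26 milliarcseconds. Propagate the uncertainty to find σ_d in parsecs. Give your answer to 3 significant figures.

d = 1/p, so σ_d = σ_p / p².
σ_d = 0.000260 / (0.001230)² = 0.000260 / 0.0000015129 = 171.86 pc.

172 pc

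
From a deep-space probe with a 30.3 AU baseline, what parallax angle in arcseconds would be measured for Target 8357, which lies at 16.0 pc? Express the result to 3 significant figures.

p (arcsec) = B (AU) / d (pc).
p = 30.3 / 16.0 = 1.8938 arcsec.

1.89 arcsec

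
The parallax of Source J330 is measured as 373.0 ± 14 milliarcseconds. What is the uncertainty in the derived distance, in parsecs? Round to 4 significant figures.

0.1006 pc

d = 1/p, so σ_d = σ_p / p².
σ_d = 0.0140 / (0.3730)² = 0.0140 / 0.13913 = 0.10063 pc.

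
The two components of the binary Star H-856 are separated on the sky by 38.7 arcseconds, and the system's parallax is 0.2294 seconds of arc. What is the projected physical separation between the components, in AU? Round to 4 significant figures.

168.7 AU

d = 1/p = 1/0.2294″ = 4.3592 pc.
At distance d (pc), an angle of θ arcsec spans θ·d AU: s = 38.7 × 4.3592 = 168.7 AU.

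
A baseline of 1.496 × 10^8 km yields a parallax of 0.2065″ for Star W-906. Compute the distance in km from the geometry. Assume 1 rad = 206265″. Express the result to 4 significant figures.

1.494 × 10^14 km

θ = 0.2065″ = 0.2065/206265 = 1.0011 × 10^-6 rad.
d = B/θ = (1.496 × 10^8) / (1.0011 × 10^-6) = 1.4944 × 10^14 km.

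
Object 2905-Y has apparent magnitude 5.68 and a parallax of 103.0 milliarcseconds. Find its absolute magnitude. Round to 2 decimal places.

M = 5.74

d = 1/p = 1/0.1030″ = 9.7087 pc.
m − M = 5 log₁₀(9.7087) − 5 = 4.9358 − 5 = -0.0642.
M = m − (m − M) = 5.68 − (-0.0642) = 5.74.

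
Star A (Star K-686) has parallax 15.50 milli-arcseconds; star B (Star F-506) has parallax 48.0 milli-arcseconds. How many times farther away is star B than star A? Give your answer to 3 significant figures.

Since d = 1/p, d_B/d_A = p_A/p_B.
= 15.50 / 48.0 = 0.32292.

0.323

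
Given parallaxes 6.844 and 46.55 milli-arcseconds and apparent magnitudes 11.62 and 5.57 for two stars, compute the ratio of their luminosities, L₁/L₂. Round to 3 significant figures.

L₁/L₂ = 0.176

d₁ = 1/p₁ = 1/0.006844″ = 146.11 pc; d₂ = 1/p₂ = 1/0.04655″ = 21.482 pc.
M₁ = m₁ − 5 log₁₀ d₁ + 5 = 11.62 − 10.8234 + 5 = 5.7966.
M₂ = 5.57 − 6.6604 + 5 = 3.9096.
L₁/L₂ = 10^(0.4(M₂ − M₁)) = 10^(0.4 × (-1.8870)) = 10^(-0.75480) = 0.17587.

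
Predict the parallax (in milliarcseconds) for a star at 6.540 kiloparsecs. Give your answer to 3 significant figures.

0.153 mas

d = 6.540 kpc = 6540 pc.
p = 1/d = 1/6540 = 0.00015291 arcsec.
= 0.00015291 × 1000 = 0.15291 mas.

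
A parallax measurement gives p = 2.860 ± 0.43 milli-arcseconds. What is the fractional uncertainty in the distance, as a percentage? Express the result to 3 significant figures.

15.0%

For d = 1/p, |σ_d/d| = |σ_p/p|.
σ_p/p = 0.43 / 2.860 = 0.15035 = 15.035%.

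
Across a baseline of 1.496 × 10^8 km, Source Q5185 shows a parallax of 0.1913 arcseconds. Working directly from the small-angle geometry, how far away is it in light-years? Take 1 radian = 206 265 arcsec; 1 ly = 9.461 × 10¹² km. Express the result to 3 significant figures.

17.0 ly

θ = 0.1913″ = 0.1913/206265 = 9.2745 × 10^-7 rad.
d = B/θ = (1.496 × 10^8) / (9.2745 × 10^-7) = 1.6130 × 10^14 km = (1.6130 × 10^14) / (9.461 × 10^12) ly = 17.049 ly.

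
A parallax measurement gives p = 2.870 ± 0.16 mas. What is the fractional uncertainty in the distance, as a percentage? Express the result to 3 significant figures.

For d = 1/p, |σ_d/d| = |σ_p/p|.
σ_p/p = 0.16 / 2.870 = 0.055749 = 5.5749%.

5.57%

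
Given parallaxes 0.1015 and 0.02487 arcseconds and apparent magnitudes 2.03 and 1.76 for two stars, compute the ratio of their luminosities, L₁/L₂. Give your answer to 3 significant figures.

d₁ = 1/p₁ = 1/0.1015″ = 9.8522 pc; d₂ = 1/p₂ = 1/0.02487″ = 40.209 pc.
M₁ = m₁ − 5 log₁₀ d₁ + 5 = 2.03 − 4.9677 + 5 = 2.0623.
M₂ = 1.76 − 8.0216 + 5 = -1.2616.
L₁/L₂ = 10^(0.4(M₂ − M₁)) = 10^(0.4 × (-3.3239)) = 10^(-1.32956) = 0.046821.

L₁/L₂ = 0.0468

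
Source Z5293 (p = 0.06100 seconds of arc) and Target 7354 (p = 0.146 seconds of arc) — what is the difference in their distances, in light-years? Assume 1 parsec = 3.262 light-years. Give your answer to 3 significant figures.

d_A = 1/0.06100″ = 16.393 pc; d_B = 1/0.1460″ = 6.8493 pc.
|d_B − d_A| = |6.8493 − 16.393| = 9.5437 pc = 9.5437 × 3.262 ly = 31.132 ly.

31.1 ly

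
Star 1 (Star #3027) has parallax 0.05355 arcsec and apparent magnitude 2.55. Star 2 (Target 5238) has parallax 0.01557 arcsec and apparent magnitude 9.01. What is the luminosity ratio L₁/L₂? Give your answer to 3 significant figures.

d₁ = 1/p₁ = 1/0.05355″ = 18.674 pc; d₂ = 1/p₂ = 1/0.01557″ = 64.226 pc.
M₁ = m₁ − 5 log₁₀ d₁ + 5 = 2.55 − 6.3562 + 5 = 1.1938.
M₂ = 9.01 − 9.0386 + 5 = 4.9714.
L₁/L₂ = 10^(0.4(M₂ − M₁)) = 10^(0.4 × 3.7776) = 10^1.51104 = 32.437.

L₁/L₂ = 32.4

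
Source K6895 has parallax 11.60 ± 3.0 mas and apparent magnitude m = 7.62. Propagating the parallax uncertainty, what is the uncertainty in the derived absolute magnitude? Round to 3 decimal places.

σ_M = 0.562 mag

M = m − 5 log₁₀ d + 5 = m + 5 log₁₀ p + 5, so ∂M/∂p = 5/(p ln 10).
σ_M = (5/ln 10) · (σ_p/p) = 2.1715 × 3.0/11.60 = 2.1715 × 0.25862 = 0.56159.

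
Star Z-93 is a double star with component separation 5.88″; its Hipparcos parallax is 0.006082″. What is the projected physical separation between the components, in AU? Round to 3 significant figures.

d = 1/p = 1/0.006082″ = 164.42 pc.
At distance d (pc), an angle of θ arcsec spans θ·d AU: s = 5.88 × 164.42 = 966.79 AU.

967 AU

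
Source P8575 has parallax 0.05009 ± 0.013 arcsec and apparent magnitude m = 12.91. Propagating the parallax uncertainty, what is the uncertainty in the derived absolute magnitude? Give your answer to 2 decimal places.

M = m − 5 log₁₀ d + 5 = m + 5 log₁₀ p + 5, so ∂M/∂p = 5/(p ln 10).
σ_M = (5/ln 10) · (σ_p/p) = 2.1715 × 0.013/0.05009 = 2.1715 × 0.25953 = 0.56357.

σ_M = 0.56 mag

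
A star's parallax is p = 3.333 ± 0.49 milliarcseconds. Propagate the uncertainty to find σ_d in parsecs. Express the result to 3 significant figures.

44.1 pc

d = 1/p, so σ_d = σ_p / p².
σ_d = 0.000490 / (0.003333)² = 0.000490 / 0.000011109 = 44.108 pc.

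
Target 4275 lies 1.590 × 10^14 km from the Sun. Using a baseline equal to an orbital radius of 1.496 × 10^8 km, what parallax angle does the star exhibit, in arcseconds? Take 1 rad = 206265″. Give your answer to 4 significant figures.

θ ≈ B/d = (1.496 × 10^8) / (1.590 × 10^14) = 9.4088 × 10^-7 rad.
In arcseconds: 9.4088 × 10^-7 × 206265 = 0.19407″.

0.1941 arcsec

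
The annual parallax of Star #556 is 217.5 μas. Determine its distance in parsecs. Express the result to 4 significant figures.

4598 pc

p = 217.5 μas = 0.0002175 arcsec.
d = 1/p = 1/0.0002175 = 4597.7 pc.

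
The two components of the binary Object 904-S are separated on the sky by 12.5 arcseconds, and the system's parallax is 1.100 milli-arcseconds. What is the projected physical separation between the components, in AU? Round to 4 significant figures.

11360 AU

d = 1/p = 1/0.001100″ = 909.09 pc.
At distance d (pc), an angle of θ arcsec spans θ·d AU: s = 12.5 × 909.09 = 11364 AU.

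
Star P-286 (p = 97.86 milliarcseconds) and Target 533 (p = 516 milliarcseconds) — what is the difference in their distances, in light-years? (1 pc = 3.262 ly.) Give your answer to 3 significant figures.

27.0 ly

d_A = 1/0.09786″ = 10.219 pc; d_B = 1/0.5160″ = 1.938 pc.
|d_B − d_A| = |1.938 − 10.219| = 8.281 pc = 8.281 × 3.262 ly = 27.013 ly.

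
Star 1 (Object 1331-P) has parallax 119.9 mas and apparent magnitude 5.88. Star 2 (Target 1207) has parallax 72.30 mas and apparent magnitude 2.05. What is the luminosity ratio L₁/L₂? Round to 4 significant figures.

d₁ = 1/p₁ = 1/0.1199″ = 8.3403 pc; d₂ = 1/p₂ = 1/0.07230″ = 13.831 pc.
M₁ = m₁ − 5 log₁₀ d₁ + 5 = 5.88 − 4.6059 + 5 = 6.2741.
M₂ = 2.05 − 5.7043 + 5 = 1.3457.
L₁/L₂ = 10^(0.4(M₂ − M₁)) = 10^(0.4 × (-4.9284)) = 10^(-1.97136) = 0.010682.

L₁/L₂ = 0.01068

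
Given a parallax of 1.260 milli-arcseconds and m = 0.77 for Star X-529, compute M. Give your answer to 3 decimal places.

M = -8.728

d = 1/p = 1/0.001260″ = 793.65 pc.
m − M = 5 log₁₀(793.65) − 5 = 14.4981 − 5 = 9.4981.
M = m − (m − M) = 0.77 − 9.4981 = -8.728.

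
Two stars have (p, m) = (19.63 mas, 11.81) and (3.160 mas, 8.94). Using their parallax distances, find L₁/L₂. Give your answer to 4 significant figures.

L₁/L₂ = 0.001843

d₁ = 1/p₁ = 1/0.01963″ = 50.942 pc; d₂ = 1/p₂ = 1/0.003160″ = 316.46 pc.
M₁ = m₁ − 5 log₁₀ d₁ + 5 = 11.81 − 8.5354 + 5 = 8.2746.
M₂ = 8.94 − 12.5016 + 5 = 1.4384.
L₁/L₂ = 10^(0.4(M₂ − M₁)) = 10^(0.4 × (-6.8362)) = 10^(-2.73448) = 0.001843.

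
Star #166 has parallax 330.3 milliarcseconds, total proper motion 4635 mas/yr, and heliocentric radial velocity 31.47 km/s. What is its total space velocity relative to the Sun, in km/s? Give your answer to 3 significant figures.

73.6 km/s

d = 1/p = 1/0.3303″ = 3.0276 pc.
μ = 4635 mas/yr = 4.635 ″/yr.
v_t = 4.740 μ d = 4.740 × 4.635 × 3.0276 = 66.516 km/s.
v = √(v_r² + v_t²) = √(31.47² + 66.516²) = √5414.74 = 73.585 km/s.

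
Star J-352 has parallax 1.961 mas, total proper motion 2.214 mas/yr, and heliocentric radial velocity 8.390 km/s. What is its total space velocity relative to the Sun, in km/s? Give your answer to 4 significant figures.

9.951 km/s

d = 1/p = 1/0.001961″ = 509.94 pc.
μ = 2.214 mas/yr = 0.002214 ″/yr.
v_t = 4.740 μ d = 4.740 × 0.002214 × 509.94 = 5.3515 km/s.
v = √(v_r² + v_t²) = √(8.390² + 5.3515²) = √99.0307 = 9.9514 km/s.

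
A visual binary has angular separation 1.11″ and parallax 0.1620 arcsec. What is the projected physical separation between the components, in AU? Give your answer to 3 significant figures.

6.85 AU

d = 1/p = 1/0.1620″ = 6.1728 pc.
At distance d (pc), an angle of θ arcsec spans θ·d AU: s = 1.11 × 6.1728 = 6.8518 AU.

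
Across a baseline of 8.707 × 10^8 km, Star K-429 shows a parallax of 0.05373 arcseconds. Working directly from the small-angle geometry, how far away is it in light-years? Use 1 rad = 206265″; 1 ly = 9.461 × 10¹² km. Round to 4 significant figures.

θ = 0.05373″ = 0.05373/206265 = 2.6049 × 10^-7 rad.
d = B/θ = (8.707 × 10^8) / (2.6049 × 10^-7) = 3.3425 × 10^15 km = (3.3425 × 10^15) / (9.461 × 10^12) ly = 353.29 ly.

353.3 ly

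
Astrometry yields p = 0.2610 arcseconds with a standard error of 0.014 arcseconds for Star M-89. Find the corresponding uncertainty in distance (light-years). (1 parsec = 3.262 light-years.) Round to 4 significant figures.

0.6704 ly

d = 1/p, so σ_d = σ_p / p².
σ_d = 0.0140 / (0.2610)² = 0.0140 / 0.068121 = 0.20552 pc = 0.20552 × 3.262 ly = 0.67041 ly.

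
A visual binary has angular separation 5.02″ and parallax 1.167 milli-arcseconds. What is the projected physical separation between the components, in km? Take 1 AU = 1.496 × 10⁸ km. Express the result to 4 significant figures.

d = 1/p = 1/0.001167″ = 856.9 pc.
At distance d (pc), an angle of θ arcsec spans θ·d AU: s = 5.02 × 856.9 = 4301.6 AU.
= 4301.6 × 1.496 × 10⁸ km = 6.4352 × 10^11 km.

6.435 × 10^11 km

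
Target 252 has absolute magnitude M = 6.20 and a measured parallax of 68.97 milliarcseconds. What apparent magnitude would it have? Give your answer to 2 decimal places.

m = 7.01

d = 1/p = 1/0.06897″ = 14.499 pc.
m − M = 5 log₁₀ d − 5 = 5 log₁₀(14.499) − 5 = 5.8067 − 5 = 0.8067.
m = M + (m − M) = 6.20 + 0.8067 = 7.01.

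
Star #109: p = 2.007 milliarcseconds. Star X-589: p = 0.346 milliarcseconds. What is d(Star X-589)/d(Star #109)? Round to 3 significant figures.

5.80

Since d = 1/p, d_B/d_A = p_A/p_B.
= 2.007 / 0.346 = 5.8006.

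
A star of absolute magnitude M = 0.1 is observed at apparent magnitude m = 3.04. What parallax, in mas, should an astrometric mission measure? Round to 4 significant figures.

m − M = 3.04 − 0.1 = 2.94.
d = 10^((m−M)/5 + 1) = 10^1.588 = 38.726 pc.
p = 1/d = 1/38.726 = 0.025822 arcsec = 25.822 mas.

25.82 mas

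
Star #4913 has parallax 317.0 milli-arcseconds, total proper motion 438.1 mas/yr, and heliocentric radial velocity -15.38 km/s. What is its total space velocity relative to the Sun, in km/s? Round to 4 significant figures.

16.72 km/s

d = 1/p = 1/0.3170″ = 3.1546 pc.
μ = 438.1 mas/yr = 0.4381 ″/yr.
v_t = 4.740 μ d = 4.740 × 0.4381 × 3.1546 = 6.5508 km/s.
v = √(v_r² + v_t²) = √((-15.38)² + 6.5508²) = √279.457 = 16.717 km/s.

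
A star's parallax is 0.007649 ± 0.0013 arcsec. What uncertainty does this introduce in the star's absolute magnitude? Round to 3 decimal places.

σ_M = 0.369 mag

M = m − 5 log₁₀ d + 5 = m + 5 log₁₀ p + 5, so ∂M/∂p = 5/(p ln 10).
σ_M = (5/ln 10) · (σ_p/p) = 2.1715 × 0.0013/0.007649 = 2.1715 × 0.16996 = 0.36907.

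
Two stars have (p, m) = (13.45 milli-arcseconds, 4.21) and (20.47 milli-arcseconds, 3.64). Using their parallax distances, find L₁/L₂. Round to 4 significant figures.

d₁ = 1/p₁ = 1/0.01345″ = 74.349 pc; d₂ = 1/p₂ = 1/0.02047″ = 48.852 pc.
M₁ = m₁ − 5 log₁₀ d₁ + 5 = 4.21 − 9.3564 + 5 = -0.1464.
M₂ = 3.64 − 8.4444 + 5 = 0.1956.
L₁/L₂ = 10^(0.4(M₂ − M₁)) = 10^(0.4 × 0.3420) = 10^0.13680 = 1.3703.

L₁/L₂ = 1.370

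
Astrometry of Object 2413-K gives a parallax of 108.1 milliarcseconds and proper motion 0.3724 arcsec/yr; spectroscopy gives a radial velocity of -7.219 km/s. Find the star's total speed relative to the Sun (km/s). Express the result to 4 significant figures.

d = 1/p = 1/0.1081″ = 9.2507 pc.
v_t = 4.740 μ d = 4.740 × 0.3724 × 9.2507 = 16.329 km/s.
v = √(v_r² + v_t²) = √((-7.219)² + 16.329²) = √318.75 = 17.854 km/s.

17.85 km/s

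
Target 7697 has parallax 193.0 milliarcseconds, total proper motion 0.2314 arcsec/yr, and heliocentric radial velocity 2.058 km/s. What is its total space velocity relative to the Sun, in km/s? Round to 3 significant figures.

6.04 km/s

d = 1/p = 1/0.1930″ = 5.1813 pc.
v_t = 4.740 μ d = 4.740 × 0.2314 × 5.1813 = 5.683 km/s.
v = √(v_r² + v_t²) = √(2.058² + 5.683²) = √36.5319 = 6.0442 km/s.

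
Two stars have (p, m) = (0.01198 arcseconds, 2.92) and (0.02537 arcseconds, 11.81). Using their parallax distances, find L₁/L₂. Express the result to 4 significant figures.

L₁/L₂ = 16130

d₁ = 1/p₁ = 1/0.01198″ = 83.472 pc; d₂ = 1/p₂ = 1/0.02537″ = 39.417 pc.
M₁ = m₁ − 5 log₁₀ d₁ + 5 = 2.92 − 9.6077 + 5 = -1.6877.
M₂ = 11.81 − 7.9784 + 5 = 8.8316.
L₁/L₂ = 10^(0.4(M₂ − M₁)) = 10^(0.4 × 10.5193) = 10^4.20772 = 16133.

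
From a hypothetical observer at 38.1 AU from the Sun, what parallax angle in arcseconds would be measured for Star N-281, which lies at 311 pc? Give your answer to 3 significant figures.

0.123 arcsec

p (arcsec) = B (AU) / d (pc).
p = 38.1 / 311 = 0.12251 arcsec.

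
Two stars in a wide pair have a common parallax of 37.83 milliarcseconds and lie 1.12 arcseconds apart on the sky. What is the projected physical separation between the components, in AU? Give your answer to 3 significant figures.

d = 1/p = 1/0.03783″ = 26.434 pc.
At distance d (pc), an angle of θ arcsec spans θ·d AU: s = 1.12 × 26.434 = 29.606 AU.

29.6 AU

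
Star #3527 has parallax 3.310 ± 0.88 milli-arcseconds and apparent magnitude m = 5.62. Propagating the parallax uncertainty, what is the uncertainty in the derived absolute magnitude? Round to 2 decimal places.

σ_M = 0.58 mag

M = m − 5 log₁₀ d + 5 = m + 5 log₁₀ p + 5, so ∂M/∂p = 5/(p ln 10).
σ_M = (5/ln 10) · (σ_p/p) = 2.1715 × 0.88/3.310 = 2.1715 × 0.26586 = 0.57731.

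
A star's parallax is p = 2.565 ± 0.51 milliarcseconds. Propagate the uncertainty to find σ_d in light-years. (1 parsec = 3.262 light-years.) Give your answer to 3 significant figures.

d = 1/p, so σ_d = σ_p / p².
σ_d = 0.000510 / (0.002565)² = 0.000510 / 0.0000065792 = 77.517 pc = 77.517 × 3.262 ly = 252.86 ly.

253 ly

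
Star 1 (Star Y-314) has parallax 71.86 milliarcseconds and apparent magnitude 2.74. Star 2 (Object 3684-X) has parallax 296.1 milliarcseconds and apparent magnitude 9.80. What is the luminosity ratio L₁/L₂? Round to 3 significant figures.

d₁ = 1/p₁ = 1/0.07186″ = 13.916 pc; d₂ = 1/p₂ = 1/0.2961″ = 3.3772 pc.
M₁ = m₁ − 5 log₁₀ d₁ + 5 = 2.74 − 5.7176 + 5 = 2.0224.
M₂ = 9.80 − 2.6428 + 5 = 12.1572.
L₁/L₂ = 10^(0.4(M₂ − M₁)) = 10^(0.4 × 10.1348) = 10^4.05392 = 11322.

L₁/L₂ = 11300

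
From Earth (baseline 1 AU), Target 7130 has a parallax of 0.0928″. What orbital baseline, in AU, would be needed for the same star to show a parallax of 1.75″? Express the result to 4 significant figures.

18.86 AU

Parallax scales linearly with baseline: p ∝ B, so B = p_target / p_Earth × 1 AU.
B = 1.75 / 0.0928 = 18.858 AU.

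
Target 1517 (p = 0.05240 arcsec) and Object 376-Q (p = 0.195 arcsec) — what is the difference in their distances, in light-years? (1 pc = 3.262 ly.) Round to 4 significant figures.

d_A = 1/0.05240″ = 19.084 pc; d_B = 1/0.1950″ = 5.1282 pc.
|d_B − d_A| = |5.1282 − 19.084| = 13.956 pc = 13.956 × 3.262 ly = 45.524 ly.

45.52 ly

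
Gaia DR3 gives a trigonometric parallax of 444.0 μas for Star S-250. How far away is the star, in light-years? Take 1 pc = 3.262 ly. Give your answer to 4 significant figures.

7347 light years

p = 444.0 μas = 0.0004440 arcsec.
d = 1/p = 1/0.0004440 = 2252.3 pc.
In light-years: 2252.3 × 3.262 = 7347 ly.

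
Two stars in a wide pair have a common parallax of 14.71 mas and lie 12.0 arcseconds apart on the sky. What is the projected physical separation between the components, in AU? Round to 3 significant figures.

d = 1/p = 1/0.01471″ = 67.981 pc.
At distance d (pc), an angle of θ arcsec spans θ·d AU: s = 12.0 × 67.981 = 815.77 AU.

816 AU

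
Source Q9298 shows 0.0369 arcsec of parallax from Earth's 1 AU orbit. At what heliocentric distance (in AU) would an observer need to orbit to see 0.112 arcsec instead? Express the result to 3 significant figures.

Parallax scales linearly with baseline: p ∝ B, so B = p_target / p_Earth × 1 AU.
B = 0.112 / 0.0369 = 3.0352 AU.

3.04 AU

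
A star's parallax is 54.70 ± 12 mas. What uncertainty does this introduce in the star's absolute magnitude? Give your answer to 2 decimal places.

σ_M = 0.48 mag

M = m − 5 log₁₀ d + 5 = m + 5 log₁₀ p + 5, so ∂M/∂p = 5/(p ln 10).
σ_M = (5/ln 10) · (σ_p/p) = 2.1715 × 12/54.70 = 2.1715 × 0.21938 = 0.47638.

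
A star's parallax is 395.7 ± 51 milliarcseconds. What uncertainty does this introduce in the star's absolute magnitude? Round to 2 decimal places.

M = m − 5 log₁₀ d + 5 = m + 5 log₁₀ p + 5, so ∂M/∂p = 5/(p ln 10).
σ_M = (5/ln 10) · (σ_p/p) = 2.1715 × 51/395.7 = 2.1715 × 0.12889 = 0.27988.

σ_M = 0.28 mag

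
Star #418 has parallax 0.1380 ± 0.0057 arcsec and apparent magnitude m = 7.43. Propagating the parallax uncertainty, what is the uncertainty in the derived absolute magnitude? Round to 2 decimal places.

σ_M = 0.09 mag

M = m − 5 log₁₀ d + 5 = m + 5 log₁₀ p + 5, so ∂M/∂p = 5/(p ln 10).
σ_M = (5/ln 10) · (σ_p/p) = 2.1715 × 0.0057/0.1380 = 2.1715 × 0.041304 = 0.089692.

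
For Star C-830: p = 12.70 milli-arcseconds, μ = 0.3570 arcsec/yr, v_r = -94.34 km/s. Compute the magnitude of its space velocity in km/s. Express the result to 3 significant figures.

d = 1/p = 1/0.01270″ = 78.74 pc.
v_t = 4.740 μ d = 4.740 × 0.3570 × 78.74 = 133.24 km/s.
v = √(v_r² + v_t²) = √((-94.34)² + 133.24²) = √26652.9 = 163.26 km/s.

163 km/s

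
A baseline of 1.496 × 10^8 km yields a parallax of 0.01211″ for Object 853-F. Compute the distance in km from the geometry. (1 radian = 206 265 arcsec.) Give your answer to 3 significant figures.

θ = 0.01211″ = 0.01211/206265 = 5.8711 × 10^-8 rad.
d = B/θ = (1.496 × 10^8) / (5.8711 × 10^-8) = 2.5481 × 10^15 km.

2.55 × 10^15 km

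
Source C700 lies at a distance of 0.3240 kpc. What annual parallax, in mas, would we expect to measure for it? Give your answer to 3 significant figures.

3.09 mas

d = 0.3240 kpc = 324 pc.
p = 1/d = 1/324 = 0.0030864 arcsec.
= 0.0030864 × 1000 = 3.0864 mas.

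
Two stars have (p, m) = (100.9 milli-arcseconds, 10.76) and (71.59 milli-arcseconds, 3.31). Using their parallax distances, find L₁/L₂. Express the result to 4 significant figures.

d₁ = 1/p₁ = 1/0.1009″ = 9.9108 pc; d₂ = 1/p₂ = 1/0.07159″ = 13.968 pc.
M₁ = m₁ − 5 log₁₀ d₁ + 5 = 10.76 − 4.9805 + 5 = 10.7795.
M₂ = 3.31 − 5.7257 + 5 = 2.5843.
L₁/L₂ = 10^(0.4(M₂ − M₁)) = 10^(0.4 × (-8.1952)) = 10^(-3.27808) = 0.00052713.

L₁/L₂ = 0.0005271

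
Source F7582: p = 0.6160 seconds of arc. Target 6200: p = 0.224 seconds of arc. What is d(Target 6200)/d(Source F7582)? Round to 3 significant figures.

2.75

Since d = 1/p, d_B/d_A = p_A/p_B.
= 0.6160 / 0.224 = 2.75.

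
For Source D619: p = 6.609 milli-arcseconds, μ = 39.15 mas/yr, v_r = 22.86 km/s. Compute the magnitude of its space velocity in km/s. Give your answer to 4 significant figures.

36.21 km/s

d = 1/p = 1/0.006609″ = 151.31 pc.
μ = 39.15 mas/yr = 0.03915 ″/yr.
v_t = 4.740 μ d = 4.740 × 0.03915 × 151.31 = 28.079 km/s.
v = √(v_r² + v_t²) = √(22.86² + 28.079²) = √1311.01 = 36.208 km/s.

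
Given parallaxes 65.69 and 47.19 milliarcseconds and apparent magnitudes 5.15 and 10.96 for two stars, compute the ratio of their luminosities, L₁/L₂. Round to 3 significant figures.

d₁ = 1/p₁ = 1/0.06569″ = 15.223 pc; d₂ = 1/p₂ = 1/0.04719″ = 21.191 pc.
M₁ = m₁ − 5 log₁₀ d₁ + 5 = 5.15 − 5.9125 + 5 = 4.2375.
M₂ = 10.96 − 6.6308 + 5 = 9.3292.
L₁/L₂ = 10^(0.4(M₂ − M₁)) = 10^(0.4 × 5.0917) = 10^2.03668 = 108.81.

L₁/L₂ = 109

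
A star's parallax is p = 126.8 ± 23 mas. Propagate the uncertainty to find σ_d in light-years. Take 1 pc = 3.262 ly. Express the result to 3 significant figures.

4.67 ly

d = 1/p, so σ_d = σ_p / p².
σ_d = 0.0230 / (0.1268)² = 0.0230 / 0.016078 = 1.4305 pc = 1.4305 × 3.262 ly = 4.6663 ly.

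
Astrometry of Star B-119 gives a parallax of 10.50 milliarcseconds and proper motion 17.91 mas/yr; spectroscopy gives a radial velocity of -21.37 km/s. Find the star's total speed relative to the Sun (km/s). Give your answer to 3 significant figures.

d = 1/p = 1/0.01050″ = 95.238 pc.
μ = 17.91 mas/yr = 0.01791 ″/yr.
v_t = 4.740 μ d = 4.740 × 0.01791 × 95.238 = 8.0851 km/s.
v = √(v_r² + v_t²) = √((-21.37)² + 8.0851²) = √522.046 = 22.848 km/s.

22.8 km/s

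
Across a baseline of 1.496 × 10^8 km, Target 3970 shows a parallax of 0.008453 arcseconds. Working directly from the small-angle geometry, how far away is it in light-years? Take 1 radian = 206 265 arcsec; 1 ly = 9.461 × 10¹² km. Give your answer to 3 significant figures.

θ = 0.008453″ = 0.008453/206265 = 4.0981 × 10^-8 rad.
d = B/θ = (1.496 × 10^8) / (4.0981 × 10^-8) = 3.6505 × 10^15 km = (3.6505 × 10^15) / (9.461 × 10^12) ly = 385.85 ly.

386 ly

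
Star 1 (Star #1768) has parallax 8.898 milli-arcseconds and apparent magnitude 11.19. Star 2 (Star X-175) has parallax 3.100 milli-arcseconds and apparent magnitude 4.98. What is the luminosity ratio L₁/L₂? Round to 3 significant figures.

L₁/L₂ = 0.000398

d₁ = 1/p₁ = 1/0.008898″ = 112.38 pc; d₂ = 1/p₂ = 1/0.003100″ = 322.58 pc.
M₁ = m₁ − 5 log₁₀ d₁ + 5 = 11.19 − 10.2534 + 5 = 5.9366.
M₂ = 4.98 − 12.5432 + 5 = -2.5632.
L₁/L₂ = 10^(0.4(M₂ − M₁)) = 10^(0.4 × (-8.4998)) = 10^(-3.39992) = 0.00039818.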